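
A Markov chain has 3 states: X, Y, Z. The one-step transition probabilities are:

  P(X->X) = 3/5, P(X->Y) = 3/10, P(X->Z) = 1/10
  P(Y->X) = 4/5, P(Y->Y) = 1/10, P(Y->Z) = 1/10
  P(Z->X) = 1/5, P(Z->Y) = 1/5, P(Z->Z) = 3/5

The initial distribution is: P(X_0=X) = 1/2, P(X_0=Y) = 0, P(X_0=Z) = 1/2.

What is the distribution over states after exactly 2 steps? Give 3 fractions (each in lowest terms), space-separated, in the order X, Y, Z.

Propagating the distribution step by step (d_{t+1} = d_t * P):
d_0 = (X=1/2, Y=0, Z=1/2)
  d_1[X] = 1/2*3/5 + 0*4/5 + 1/2*1/5 = 2/5
  d_1[Y] = 1/2*3/10 + 0*1/10 + 1/2*1/5 = 1/4
  d_1[Z] = 1/2*1/10 + 0*1/10 + 1/2*3/5 = 7/20
d_1 = (X=2/5, Y=1/4, Z=7/20)
  d_2[X] = 2/5*3/5 + 1/4*4/5 + 7/20*1/5 = 51/100
  d_2[Y] = 2/5*3/10 + 1/4*1/10 + 7/20*1/5 = 43/200
  d_2[Z] = 2/5*1/10 + 1/4*1/10 + 7/20*3/5 = 11/40
d_2 = (X=51/100, Y=43/200, Z=11/40)

Answer: 51/100 43/200 11/40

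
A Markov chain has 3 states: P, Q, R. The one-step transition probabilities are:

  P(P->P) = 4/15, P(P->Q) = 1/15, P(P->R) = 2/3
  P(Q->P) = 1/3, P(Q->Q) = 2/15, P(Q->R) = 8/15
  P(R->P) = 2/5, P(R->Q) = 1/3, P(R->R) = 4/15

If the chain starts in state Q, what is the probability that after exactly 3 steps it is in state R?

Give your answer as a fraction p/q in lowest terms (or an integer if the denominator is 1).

Computing P^3 by repeated multiplication:
P^1 =
  P: [4/15, 1/15, 2/3]
  Q: [1/3, 2/15, 8/15]
  R: [2/5, 1/3, 4/15]
P^2 =
  P: [9/25, 56/225, 88/225]
  Q: [26/75, 49/225, 98/225]
  R: [73/225, 4/25, 116/225]
P^3 =
  P: [1132/3375, 211/1125, 322/675]
  Q: [229/675, 74/375, 1564/3375]
  R: [1168/3375, 29/135, 494/1125]

(P^3)[Q -> R] = 1564/3375

Answer: 1564/3375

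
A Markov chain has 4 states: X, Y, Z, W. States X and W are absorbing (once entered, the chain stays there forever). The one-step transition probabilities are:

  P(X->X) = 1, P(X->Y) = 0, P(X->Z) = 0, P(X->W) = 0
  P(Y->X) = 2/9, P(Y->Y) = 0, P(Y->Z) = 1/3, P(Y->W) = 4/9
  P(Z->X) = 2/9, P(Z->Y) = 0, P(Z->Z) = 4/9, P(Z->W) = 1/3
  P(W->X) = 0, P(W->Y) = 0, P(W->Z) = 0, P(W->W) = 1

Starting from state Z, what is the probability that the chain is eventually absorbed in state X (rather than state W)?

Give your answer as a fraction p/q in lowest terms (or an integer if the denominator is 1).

Let a_i = P(absorbed in X | start in state i).
Boundary conditions: a_X = 1, a_W = 0.
For each transient state i, a_i = sum_j P(i->j) * a_j:
  a_Y = 2/9*a_X + 0*a_Y + 1/3*a_Z + 4/9*a_W
  a_Z = 2/9*a_X + 0*a_Y + 4/9*a_Z + 1/3*a_W

Substituting a_X = 1 and a_W = 0, rearrange to (I - Q) a = r where r[i] = P(i -> X):
  [1, -1/3] . (a_Y, a_Z) = 2/9
  [0, 5/9] . (a_Y, a_Z) = 2/9

Solving yields:
  a_Y = 16/45
  a_Z = 2/5

Starting state is Z, so the absorption probability is a_Z = 2/5.

Answer: 2/5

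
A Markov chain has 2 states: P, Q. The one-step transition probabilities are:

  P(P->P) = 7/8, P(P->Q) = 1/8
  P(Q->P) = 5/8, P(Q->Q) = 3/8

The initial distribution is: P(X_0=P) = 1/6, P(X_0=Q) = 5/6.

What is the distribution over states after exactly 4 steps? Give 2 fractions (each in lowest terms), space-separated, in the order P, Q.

Propagating the distribution step by step (d_{t+1} = d_t * P):
d_0 = (P=1/6, Q=5/6)
  d_1[P] = 1/6*7/8 + 5/6*5/8 = 2/3
  d_1[Q] = 1/6*1/8 + 5/6*3/8 = 1/3
d_1 = (P=2/3, Q=1/3)
  d_2[P] = 2/3*7/8 + 1/3*5/8 = 19/24
  d_2[Q] = 2/3*1/8 + 1/3*3/8 = 5/24
d_2 = (P=19/24, Q=5/24)
  d_3[P] = 19/24*7/8 + 5/24*5/8 = 79/96
  d_3[Q] = 19/24*1/8 + 5/24*3/8 = 17/96
d_3 = (P=79/96, Q=17/96)
  d_4[P] = 79/96*7/8 + 17/96*5/8 = 319/384
  d_4[Q] = 79/96*1/8 + 17/96*3/8 = 65/384
d_4 = (P=319/384, Q=65/384)

Answer: 319/384 65/384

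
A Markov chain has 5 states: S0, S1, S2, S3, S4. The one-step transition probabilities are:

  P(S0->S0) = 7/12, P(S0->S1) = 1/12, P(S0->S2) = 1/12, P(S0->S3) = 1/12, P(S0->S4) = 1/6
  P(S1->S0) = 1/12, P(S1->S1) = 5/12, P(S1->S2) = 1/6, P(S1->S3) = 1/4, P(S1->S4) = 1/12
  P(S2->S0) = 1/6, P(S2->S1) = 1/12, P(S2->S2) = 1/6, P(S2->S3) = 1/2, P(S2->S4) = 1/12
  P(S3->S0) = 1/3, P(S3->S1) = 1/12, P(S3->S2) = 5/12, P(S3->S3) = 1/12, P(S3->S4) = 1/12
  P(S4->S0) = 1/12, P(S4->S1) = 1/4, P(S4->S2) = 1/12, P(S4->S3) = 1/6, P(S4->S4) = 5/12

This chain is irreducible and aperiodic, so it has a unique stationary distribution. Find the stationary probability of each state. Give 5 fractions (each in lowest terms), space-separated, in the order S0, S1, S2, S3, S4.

Answer: 419/1417 469/2834 505/2834 563/2834 459/2834

Derivation:
The stationary distribution satisfies pi = pi * P, i.e.:
  pi_S0 = 7/12*pi_S0 + 1/12*pi_S1 + 1/6*pi_S2 + 1/3*pi_S3 + 1/12*pi_S4
  pi_S1 = 1/12*pi_S0 + 5/12*pi_S1 + 1/12*pi_S2 + 1/12*pi_S3 + 1/4*pi_S4
  pi_S2 = 1/12*pi_S0 + 1/6*pi_S1 + 1/6*pi_S2 + 5/12*pi_S3 + 1/12*pi_S4
  pi_S3 = 1/12*pi_S0 + 1/4*pi_S1 + 1/2*pi_S2 + 1/12*pi_S3 + 1/6*pi_S4
  pi_S4 = 1/6*pi_S0 + 1/12*pi_S1 + 1/12*pi_S2 + 1/12*pi_S3 + 5/12*pi_S4
with normalization: pi_S0 + pi_S1 + pi_S2 + pi_S3 + pi_S4 = 1.

Using the first 4 balance equations plus normalization, the linear system A*pi = b is:
  [-5/12, 1/12, 1/6, 1/3, 1/12] . pi = 0
  [1/12, -7/12, 1/12, 1/12, 1/4] . pi = 0
  [1/12, 1/6, -5/6, 5/12, 1/12] . pi = 0
  [1/12, 1/4, 1/2, -11/12, 1/6] . pi = 0
  [1, 1, 1, 1, 1] . pi = 1

Solving yields:
  pi_S0 = 419/1417
  pi_S1 = 469/2834
  pi_S2 = 505/2834
  pi_S3 = 563/2834
  pi_S4 = 459/2834

Verification (pi * P):
  419/1417*7/12 + 469/2834*1/12 + 505/2834*1/6 + 563/2834*1/3 + 459/2834*1/12 = 419/1417 = pi_S0  (ok)
  419/1417*1/12 + 469/2834*5/12 + 505/2834*1/12 + 563/2834*1/12 + 459/2834*1/4 = 469/2834 = pi_S1  (ok)
  419/1417*1/12 + 469/2834*1/6 + 505/2834*1/6 + 563/2834*5/12 + 459/2834*1/12 = 505/2834 = pi_S2  (ok)
  419/1417*1/12 + 469/2834*1/4 + 505/2834*1/2 + 563/2834*1/12 + 459/2834*1/6 = 563/2834 = pi_S3  (ok)
  419/1417*1/6 + 469/2834*1/12 + 505/2834*1/12 + 563/2834*1/12 + 459/2834*5/12 = 459/2834 = pi_S4  (ok)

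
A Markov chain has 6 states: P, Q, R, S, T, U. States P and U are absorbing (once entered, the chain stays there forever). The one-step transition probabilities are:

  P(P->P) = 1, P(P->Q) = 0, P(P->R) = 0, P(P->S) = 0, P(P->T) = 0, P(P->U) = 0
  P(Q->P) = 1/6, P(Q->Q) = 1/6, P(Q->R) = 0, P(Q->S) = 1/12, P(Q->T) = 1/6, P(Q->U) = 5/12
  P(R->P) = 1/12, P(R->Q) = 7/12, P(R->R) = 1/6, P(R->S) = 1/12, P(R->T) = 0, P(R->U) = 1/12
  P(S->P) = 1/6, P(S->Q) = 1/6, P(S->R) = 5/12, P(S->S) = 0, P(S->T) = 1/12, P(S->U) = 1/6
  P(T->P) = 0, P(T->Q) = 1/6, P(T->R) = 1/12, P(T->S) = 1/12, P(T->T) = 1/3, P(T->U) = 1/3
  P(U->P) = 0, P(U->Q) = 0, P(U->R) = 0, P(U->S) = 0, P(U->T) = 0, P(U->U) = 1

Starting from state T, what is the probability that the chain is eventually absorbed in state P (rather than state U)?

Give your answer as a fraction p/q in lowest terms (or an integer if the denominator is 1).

Let a_i = P(absorbed in P | start in state i).
Boundary conditions: a_P = 1, a_U = 0.
For each transient state i, a_i = sum_j P(i->j) * a_j:
  a_Q = 1/6*a_P + 1/6*a_Q + 0*a_R + 1/12*a_S + 1/6*a_T + 5/12*a_U
  a_R = 1/12*a_P + 7/12*a_Q + 1/6*a_R + 1/12*a_S + 0*a_T + 1/12*a_U
  a_S = 1/6*a_P + 1/6*a_Q + 5/12*a_R + 0*a_S + 1/12*a_T + 1/6*a_U
  a_T = 0*a_P + 1/6*a_Q + 1/12*a_R + 1/12*a_S + 1/3*a_T + 1/3*a_U

Substituting a_P = 1 and a_U = 0, rearrange to (I - Q) a = r where r[i] = P(i -> P):
  [5/6, 0, -1/12, -1/6] . (a_Q, a_R, a_S, a_T) = 1/6
  [-7/12, 5/6, -1/12, 0] . (a_Q, a_R, a_S, a_T) = 1/12
  [-1/6, -5/12, 1, -1/12] . (a_Q, a_R, a_S, a_T) = 1/6
  [-1/6, -1/12, -1/12, 2/3] . (a_Q, a_R, a_S, a_T) = 0

Solving yields:
  a_Q = 699/2627
  a_R = 846/2627
  a_S = 940/2627
  a_T = 398/2627

Starting state is T, so the absorption probability is a_T = 398/2627.

Answer: 398/2627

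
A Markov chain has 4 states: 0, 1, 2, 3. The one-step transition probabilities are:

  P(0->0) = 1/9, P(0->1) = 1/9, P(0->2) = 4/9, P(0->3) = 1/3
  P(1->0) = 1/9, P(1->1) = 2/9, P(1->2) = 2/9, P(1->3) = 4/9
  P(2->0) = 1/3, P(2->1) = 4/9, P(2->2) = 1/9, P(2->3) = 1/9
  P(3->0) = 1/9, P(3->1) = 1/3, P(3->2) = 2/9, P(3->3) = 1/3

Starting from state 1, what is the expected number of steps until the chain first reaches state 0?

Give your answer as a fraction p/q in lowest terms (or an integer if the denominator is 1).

Answer: 45/7

Derivation:
Let h_i = expected steps to first reach 0 from state i.
Boundary: h_0 = 0.
First-step equations for the other states:
  h_1 = 1 + 1/9*h_0 + 2/9*h_1 + 2/9*h_2 + 4/9*h_3
  h_2 = 1 + 1/3*h_0 + 4/9*h_1 + 1/9*h_2 + 1/9*h_3
  h_3 = 1 + 1/9*h_0 + 1/3*h_1 + 2/9*h_2 + 1/3*h_3

Substituting h_0 = 0 and rearranging gives the linear system (I - Q) h = 1:
  [7/9, -2/9, -4/9] . (h_1, h_2, h_3) = 1
  [-4/9, 8/9, -1/9] . (h_1, h_2, h_3) = 1
  [-1/3, -2/9, 2/3] . (h_1, h_2, h_3) = 1

Solving yields:
  h_1 = 45/7
  h_2 = 36/7
  h_3 = 45/7

Starting state is 1, so the expected hitting time is h_1 = 45/7.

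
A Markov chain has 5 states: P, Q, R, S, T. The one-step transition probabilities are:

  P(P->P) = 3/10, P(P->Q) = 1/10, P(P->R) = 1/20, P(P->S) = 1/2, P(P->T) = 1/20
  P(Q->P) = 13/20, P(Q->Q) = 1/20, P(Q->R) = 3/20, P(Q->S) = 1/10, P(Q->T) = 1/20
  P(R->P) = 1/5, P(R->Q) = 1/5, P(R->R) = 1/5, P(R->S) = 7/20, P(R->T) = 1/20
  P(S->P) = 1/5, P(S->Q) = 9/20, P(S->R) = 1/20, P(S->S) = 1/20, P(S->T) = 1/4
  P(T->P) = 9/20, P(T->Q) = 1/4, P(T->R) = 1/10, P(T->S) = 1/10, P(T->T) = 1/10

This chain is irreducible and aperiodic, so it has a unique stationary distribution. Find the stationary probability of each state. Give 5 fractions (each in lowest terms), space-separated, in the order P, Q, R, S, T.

Answer: 79953/226705 45871/226705 20138/226705 56844/226705 23899/226705

Derivation:
The stationary distribution satisfies pi = pi * P, i.e.:
  pi_P = 3/10*pi_P + 13/20*pi_Q + 1/5*pi_R + 1/5*pi_S + 9/20*pi_T
  pi_Q = 1/10*pi_P + 1/20*pi_Q + 1/5*pi_R + 9/20*pi_S + 1/4*pi_T
  pi_R = 1/20*pi_P + 3/20*pi_Q + 1/5*pi_R + 1/20*pi_S + 1/10*pi_T
  pi_S = 1/2*pi_P + 1/10*pi_Q + 7/20*pi_R + 1/20*pi_S + 1/10*pi_T
  pi_T = 1/20*pi_P + 1/20*pi_Q + 1/20*pi_R + 1/4*pi_S + 1/10*pi_T
with normalization: pi_P + pi_Q + pi_R + pi_S + pi_T = 1.

Using the first 4 balance equations plus normalization, the linear system A*pi = b is:
  [-7/10, 13/20, 1/5, 1/5, 9/20] . pi = 0
  [1/10, -19/20, 1/5, 9/20, 1/4] . pi = 0
  [1/20, 3/20, -4/5, 1/20, 1/10] . pi = 0
  [1/2, 1/10, 7/20, -19/20, 1/10] . pi = 0
  [1, 1, 1, 1, 1] . pi = 1

Solving yields:
  pi_P = 79953/226705
  pi_Q = 45871/226705
  pi_R = 20138/226705
  pi_S = 56844/226705
  pi_T = 23899/226705

Verification (pi * P):
  79953/226705*3/10 + 45871/226705*13/20 + 20138/226705*1/5 + 56844/226705*1/5 + 23899/226705*9/20 = 79953/226705 = pi_P  (ok)
  79953/226705*1/10 + 45871/226705*1/20 + 20138/226705*1/5 + 56844/226705*9/20 + 23899/226705*1/4 = 45871/226705 = pi_Q  (ok)
  79953/226705*1/20 + 45871/226705*3/20 + 20138/226705*1/5 + 56844/226705*1/20 + 23899/226705*1/10 = 20138/226705 = pi_R  (ok)
  79953/226705*1/2 + 45871/226705*1/10 + 20138/226705*7/20 + 56844/226705*1/20 + 23899/226705*1/10 = 56844/226705 = pi_S  (ok)
  79953/226705*1/20 + 45871/226705*1/20 + 20138/226705*1/20 + 56844/226705*1/4 + 23899/226705*1/10 = 23899/226705 = pi_T  (ok)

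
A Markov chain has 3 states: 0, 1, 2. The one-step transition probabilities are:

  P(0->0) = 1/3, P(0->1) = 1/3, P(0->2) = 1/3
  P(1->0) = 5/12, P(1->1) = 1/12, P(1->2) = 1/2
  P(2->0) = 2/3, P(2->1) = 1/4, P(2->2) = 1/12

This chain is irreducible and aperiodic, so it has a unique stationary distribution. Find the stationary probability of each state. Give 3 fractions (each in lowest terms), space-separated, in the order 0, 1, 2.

The stationary distribution satisfies pi = pi * P, i.e.:
  pi_0 = 1/3*pi_0 + 5/12*pi_1 + 2/3*pi_2
  pi_1 = 1/3*pi_0 + 1/12*pi_1 + 1/4*pi_2
  pi_2 = 1/3*pi_0 + 1/2*pi_1 + 1/12*pi_2
with normalization: pi_0 + pi_1 + pi_2 = 1.

Using the first 2 balance equations plus normalization, the linear system A*pi = b is:
  [-2/3, 5/12, 2/3] . pi = 0
  [1/3, -11/12, 1/4] . pi = 0
  [1, 1, 1] . pi = 1

Solving yields:
  pi_0 = 103/227
  pi_1 = 56/227
  pi_2 = 68/227

Verification (pi * P):
  103/227*1/3 + 56/227*5/12 + 68/227*2/3 = 103/227 = pi_0  (ok)
  103/227*1/3 + 56/227*1/12 + 68/227*1/4 = 56/227 = pi_1  (ok)
  103/227*1/3 + 56/227*1/2 + 68/227*1/12 = 68/227 = pi_2  (ok)

Answer: 103/227 56/227 68/227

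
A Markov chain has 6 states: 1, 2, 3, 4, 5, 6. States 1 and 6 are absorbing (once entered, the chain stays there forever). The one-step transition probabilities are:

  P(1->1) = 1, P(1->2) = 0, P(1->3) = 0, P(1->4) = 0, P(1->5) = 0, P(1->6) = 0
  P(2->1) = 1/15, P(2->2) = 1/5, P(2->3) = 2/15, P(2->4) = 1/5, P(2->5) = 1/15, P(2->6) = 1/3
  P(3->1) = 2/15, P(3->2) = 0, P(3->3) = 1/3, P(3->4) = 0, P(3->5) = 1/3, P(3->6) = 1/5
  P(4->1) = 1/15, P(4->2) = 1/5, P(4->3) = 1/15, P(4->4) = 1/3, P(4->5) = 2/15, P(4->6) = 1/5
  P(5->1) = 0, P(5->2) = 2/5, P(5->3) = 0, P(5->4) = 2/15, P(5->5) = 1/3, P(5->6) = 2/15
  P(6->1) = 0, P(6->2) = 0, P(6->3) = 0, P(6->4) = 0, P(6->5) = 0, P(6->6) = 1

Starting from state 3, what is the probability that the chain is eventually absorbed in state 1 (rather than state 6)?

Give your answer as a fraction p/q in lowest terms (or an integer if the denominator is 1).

Answer: 82/291

Derivation:
Let a_i = P(absorbed in 1 | start in state i).
Boundary conditions: a_1 = 1, a_6 = 0.
For each transient state i, a_i = sum_j P(i->j) * a_j:
  a_2 = 1/15*a_1 + 1/5*a_2 + 2/15*a_3 + 1/5*a_4 + 1/15*a_5 + 1/3*a_6
  a_3 = 2/15*a_1 + 0*a_2 + 1/3*a_3 + 0*a_4 + 1/3*a_5 + 1/5*a_6
  a_4 = 1/15*a_1 + 1/5*a_2 + 1/15*a_3 + 1/3*a_4 + 2/15*a_5 + 1/5*a_6
  a_5 = 0*a_1 + 2/5*a_2 + 0*a_3 + 2/15*a_4 + 1/3*a_5 + 2/15*a_6

Substituting a_1 = 1 and a_6 = 0, rearrange to (I - Q) a = r where r[i] = P(i -> 1):
  [4/5, -2/15, -1/5, -1/15] . (a_2, a_3, a_4, a_5) = 1/15
  [0, 2/3, 0, -1/3] . (a_2, a_3, a_4, a_5) = 2/15
  [-1/5, -1/15, 2/3, -2/15] . (a_2, a_3, a_4, a_5) = 1/15
  [-2/5, 0, -2/15, 2/3] . (a_2, a_3, a_4, a_5) = 0

Solving yields:
  a_2 = 869/4365
  a_3 = 82/291
  a_4 = 107/485
  a_5 = 238/1455

Starting state is 3, so the absorption probability is a_3 = 82/291.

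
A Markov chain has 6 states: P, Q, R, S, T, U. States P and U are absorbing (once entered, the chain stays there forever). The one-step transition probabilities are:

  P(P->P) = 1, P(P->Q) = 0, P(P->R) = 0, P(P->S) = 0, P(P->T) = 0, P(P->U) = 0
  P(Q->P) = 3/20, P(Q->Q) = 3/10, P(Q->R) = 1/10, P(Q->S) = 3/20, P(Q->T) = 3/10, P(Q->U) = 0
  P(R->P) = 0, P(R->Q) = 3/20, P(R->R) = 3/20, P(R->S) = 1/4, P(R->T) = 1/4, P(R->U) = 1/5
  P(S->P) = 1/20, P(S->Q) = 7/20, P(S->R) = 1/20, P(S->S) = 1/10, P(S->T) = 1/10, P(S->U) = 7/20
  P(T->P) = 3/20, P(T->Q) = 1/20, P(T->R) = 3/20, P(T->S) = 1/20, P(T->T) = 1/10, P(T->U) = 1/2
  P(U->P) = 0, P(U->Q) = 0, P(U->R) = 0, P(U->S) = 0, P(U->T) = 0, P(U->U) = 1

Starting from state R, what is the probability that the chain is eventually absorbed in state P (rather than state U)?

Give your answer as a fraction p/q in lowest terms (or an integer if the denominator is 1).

Answer: 12229/57060

Derivation:
Let a_i = P(absorbed in P | start in state i).
Boundary conditions: a_P = 1, a_U = 0.
For each transient state i, a_i = sum_j P(i->j) * a_j:
  a_Q = 3/20*a_P + 3/10*a_Q + 1/10*a_R + 3/20*a_S + 3/10*a_T + 0*a_U
  a_R = 0*a_P + 3/20*a_Q + 3/20*a_R + 1/4*a_S + 1/4*a_T + 1/5*a_U
  a_S = 1/20*a_P + 7/20*a_Q + 1/20*a_R + 1/10*a_S + 1/10*a_T + 7/20*a_U
  a_T = 3/20*a_P + 1/20*a_Q + 3/20*a_R + 1/20*a_S + 1/10*a_T + 1/2*a_U

Substituting a_P = 1 and a_U = 0, rearrange to (I - Q) a = r where r[i] = P(i -> P):
  [7/10, -1/10, -3/20, -3/10] . (a_Q, a_R, a_S, a_T) = 3/20
  [-3/20, 17/20, -1/4, -1/4] . (a_Q, a_R, a_S, a_T) = 0
  [-7/20, -1/20, 9/10, -1/10] . (a_Q, a_R, a_S, a_T) = 1/20
  [-1/20, -3/20, -1/20, 9/10] . (a_Q, a_R, a_S, a_T) = 3/20

Solving yields:
  a_Q = 22861/57060
  a_R = 12229/57060
  a_S = 3563/14265
  a_T = 1361/5706

Starting state is R, so the absorption probability is a_R = 12229/57060.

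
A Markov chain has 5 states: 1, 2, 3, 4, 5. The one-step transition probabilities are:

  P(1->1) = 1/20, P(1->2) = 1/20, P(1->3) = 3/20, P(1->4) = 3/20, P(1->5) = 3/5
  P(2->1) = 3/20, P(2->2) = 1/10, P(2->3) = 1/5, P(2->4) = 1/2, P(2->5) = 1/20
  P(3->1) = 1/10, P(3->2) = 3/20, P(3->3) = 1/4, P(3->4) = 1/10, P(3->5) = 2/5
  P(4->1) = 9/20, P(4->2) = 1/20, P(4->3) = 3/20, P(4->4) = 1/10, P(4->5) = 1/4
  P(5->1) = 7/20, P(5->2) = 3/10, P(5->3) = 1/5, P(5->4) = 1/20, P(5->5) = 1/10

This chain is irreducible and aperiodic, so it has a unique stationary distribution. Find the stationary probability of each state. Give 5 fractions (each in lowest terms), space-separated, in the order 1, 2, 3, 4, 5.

The stationary distribution satisfies pi = pi * P, i.e.:
  pi_1 = 1/20*pi_1 + 3/20*pi_2 + 1/10*pi_3 + 9/20*pi_4 + 7/20*pi_5
  pi_2 = 1/20*pi_1 + 1/10*pi_2 + 3/20*pi_3 + 1/20*pi_4 + 3/10*pi_5
  pi_3 = 3/20*pi_1 + 1/5*pi_2 + 1/4*pi_3 + 3/20*pi_4 + 1/5*pi_5
  pi_4 = 3/20*pi_1 + 1/2*pi_2 + 1/10*pi_3 + 1/10*pi_4 + 1/20*pi_5
  pi_5 = 3/5*pi_1 + 1/20*pi_2 + 2/5*pi_3 + 1/4*pi_4 + 1/10*pi_5
with normalization: pi_1 + pi_2 + pi_3 + pi_4 + pi_5 = 1.

Using the first 4 balance equations plus normalization, the linear system A*pi = b is:
  [-19/20, 3/20, 1/10, 9/20, 7/20] . pi = 0
  [1/20, -9/10, 3/20, 1/20, 3/10] . pi = 0
  [3/20, 1/5, -3/4, 3/20, 1/5] . pi = 0
  [3/20, 1/2, 1/10, -9/10, 1/20] . pi = 0
  [1, 1, 1, 1, 1] . pi = 1

Solving yields:
  pi_1 = 26297/118524
  pi_2 = 2497/16932
  pi_3 = 269/1411
  pi_4 = 18475/118524
  pi_5 = 283/996

Verification (pi * P):
  26297/118524*1/20 + 2497/16932*3/20 + 269/1411*1/10 + 18475/118524*9/20 + 283/996*7/20 = 26297/118524 = pi_1  (ok)
  26297/118524*1/20 + 2497/16932*1/10 + 269/1411*3/20 + 18475/118524*1/20 + 283/996*3/10 = 2497/16932 = pi_2  (ok)
  26297/118524*3/20 + 2497/16932*1/5 + 269/1411*1/4 + 18475/118524*3/20 + 283/996*1/5 = 269/1411 = pi_3  (ok)
  26297/118524*3/20 + 2497/16932*1/2 + 269/1411*1/10 + 18475/118524*1/10 + 283/996*1/20 = 18475/118524 = pi_4  (ok)
  26297/118524*3/5 + 2497/16932*1/20 + 269/1411*2/5 + 18475/118524*1/4 + 283/996*1/10 = 283/996 = pi_5  (ok)

Answer: 26297/118524 2497/16932 269/1411 18475/118524 283/996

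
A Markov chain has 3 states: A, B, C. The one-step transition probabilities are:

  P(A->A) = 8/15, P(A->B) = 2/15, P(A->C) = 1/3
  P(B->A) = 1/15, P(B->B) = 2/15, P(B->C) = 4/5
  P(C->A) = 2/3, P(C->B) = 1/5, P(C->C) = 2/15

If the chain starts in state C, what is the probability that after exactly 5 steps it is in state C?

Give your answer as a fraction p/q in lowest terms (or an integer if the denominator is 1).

Computing P^5 by repeated multiplication:
P^1 =
  A: [8/15, 2/15, 1/3]
  B: [1/15, 2/15, 4/5]
  C: [2/3, 1/5, 2/15]
P^2 =
  A: [116/225, 7/45, 74/225]
  B: [26/45, 14/75, 53/225]
  C: [103/225, 32/225, 2/5]
P^3 =
  A: [1703/3375, 524/3375, 1148/3375]
  B: [1612/3375, 503/3375, 28/75]
  C: [1756/3375, 4/25, 1079/3375]
P^4 =
  A: [25628/50625, 7898/50625, 17099/50625]
  B: [25999/50625, 178/1125, 16616/50625]
  C: [25378/50625, 7829/50625, 5806/16875]
P^5 =
  A: [383912/759375, 118349/759375, 257114/759375]
  B: [382162/759375, 117866/759375, 86449/253125]
  C: [385033/759375, 39556/253125, 255674/759375]

(P^5)[C -> C] = 255674/759375

Answer: 255674/759375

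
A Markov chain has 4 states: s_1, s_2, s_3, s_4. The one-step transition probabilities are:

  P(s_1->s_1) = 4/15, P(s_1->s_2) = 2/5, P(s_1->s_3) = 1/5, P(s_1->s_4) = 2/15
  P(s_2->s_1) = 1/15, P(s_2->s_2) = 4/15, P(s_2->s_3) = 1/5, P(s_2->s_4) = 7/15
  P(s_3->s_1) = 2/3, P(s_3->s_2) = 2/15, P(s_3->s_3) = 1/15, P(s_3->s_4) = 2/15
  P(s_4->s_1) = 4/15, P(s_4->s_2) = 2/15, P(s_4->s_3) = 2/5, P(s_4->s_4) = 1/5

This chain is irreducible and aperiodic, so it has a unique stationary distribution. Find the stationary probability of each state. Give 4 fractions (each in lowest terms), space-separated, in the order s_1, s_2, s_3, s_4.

The stationary distribution satisfies pi = pi * P, i.e.:
  pi_s_1 = 4/15*pi_s_1 + 1/15*pi_s_2 + 2/3*pi_s_3 + 4/15*pi_s_4
  pi_s_2 = 2/5*pi_s_1 + 4/15*pi_s_2 + 2/15*pi_s_3 + 2/15*pi_s_4
  pi_s_3 = 1/5*pi_s_1 + 1/5*pi_s_2 + 1/15*pi_s_3 + 2/5*pi_s_4
  pi_s_4 = 2/15*pi_s_1 + 7/15*pi_s_2 + 2/15*pi_s_3 + 1/5*pi_s_4
with normalization: pi_s_1 + pi_s_2 + pi_s_3 + pi_s_4 = 1.

Using the first 3 balance equations plus normalization, the linear system A*pi = b is:
  [-11/15, 1/15, 2/3, 4/15] . pi = 0
  [2/5, -11/15, 2/15, 2/15] . pi = 0
  [1/5, 1/5, -14/15, 2/5] . pi = 0
  [1, 1, 1, 1] . pi = 1

Solving yields:
  pi_s_1 = 52/171
  pi_s_2 = 550/2223
  pi_s_3 = 161/741
  pi_s_4 = 514/2223

Verification (pi * P):
  52/171*4/15 + 550/2223*1/15 + 161/741*2/3 + 514/2223*4/15 = 52/171 = pi_s_1  (ok)
  52/171*2/5 + 550/2223*4/15 + 161/741*2/15 + 514/2223*2/15 = 550/2223 = pi_s_2  (ok)
  52/171*1/5 + 550/2223*1/5 + 161/741*1/15 + 514/2223*2/5 = 161/741 = pi_s_3  (ok)
  52/171*2/15 + 550/2223*7/15 + 161/741*2/15 + 514/2223*1/5 = 514/2223 = pi_s_4  (ok)

Answer: 52/171 550/2223 161/741 514/2223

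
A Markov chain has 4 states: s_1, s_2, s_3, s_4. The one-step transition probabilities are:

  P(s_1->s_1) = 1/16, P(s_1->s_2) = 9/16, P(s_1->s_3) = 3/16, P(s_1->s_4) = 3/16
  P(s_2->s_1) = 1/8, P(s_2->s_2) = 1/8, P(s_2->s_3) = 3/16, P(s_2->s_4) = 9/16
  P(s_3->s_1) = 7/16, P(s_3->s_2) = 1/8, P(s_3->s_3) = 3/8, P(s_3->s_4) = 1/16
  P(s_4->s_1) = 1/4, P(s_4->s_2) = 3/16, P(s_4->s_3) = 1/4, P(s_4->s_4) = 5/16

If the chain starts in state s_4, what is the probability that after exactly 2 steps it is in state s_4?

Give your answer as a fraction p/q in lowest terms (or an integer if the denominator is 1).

Computing P^2 by repeated multiplication:
P^1 =
  s_1: [1/16, 9/16, 3/16, 3/16]
  s_2: [1/8, 1/8, 3/16, 9/16]
  s_3: [7/16, 1/8, 3/8, 1/16]
  s_4: [1/4, 3/16, 1/4, 5/16]
P^2 =
  s_1: [13/64, 21/128, 15/64, 51/128]
  s_2: [63/256, 55/256, 33/128, 9/32]
  s_3: [57/256, 41/128, 67/256, 25/128]
  s_4: [29/128, 65/256, 65/256, 17/64]

(P^2)[s_4 -> s_4] = 17/64

Answer: 17/64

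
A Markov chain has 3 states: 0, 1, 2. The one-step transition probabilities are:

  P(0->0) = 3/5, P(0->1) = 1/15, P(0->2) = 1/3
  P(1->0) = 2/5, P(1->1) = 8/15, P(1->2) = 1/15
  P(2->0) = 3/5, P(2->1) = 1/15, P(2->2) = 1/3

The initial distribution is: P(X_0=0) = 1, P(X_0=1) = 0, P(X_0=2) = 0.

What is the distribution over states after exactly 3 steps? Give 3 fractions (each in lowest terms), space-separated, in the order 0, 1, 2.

Propagating the distribution step by step (d_{t+1} = d_t * P):
d_0 = (0=1, 1=0, 2=0)
  d_1[0] = 1*3/5 + 0*2/5 + 0*3/5 = 3/5
  d_1[1] = 1*1/15 + 0*8/15 + 0*1/15 = 1/15
  d_1[2] = 1*1/3 + 0*1/15 + 0*1/3 = 1/3
d_1 = (0=3/5, 1=1/15, 2=1/3)
  d_2[0] = 3/5*3/5 + 1/15*2/5 + 1/3*3/5 = 44/75
  d_2[1] = 3/5*1/15 + 1/15*8/15 + 1/3*1/15 = 22/225
  d_2[2] = 3/5*1/3 + 1/15*1/15 + 1/3*1/3 = 71/225
d_2 = (0=44/75, 1=22/225, 2=71/225)
  d_3[0] = 44/75*3/5 + 22/225*2/5 + 71/225*3/5 = 653/1125
  d_3[1] = 44/75*1/15 + 22/225*8/15 + 71/225*1/15 = 379/3375
  d_3[2] = 44/75*1/3 + 22/225*1/15 + 71/225*1/3 = 1037/3375
d_3 = (0=653/1125, 1=379/3375, 2=1037/3375)

Answer: 653/1125 379/3375 1037/3375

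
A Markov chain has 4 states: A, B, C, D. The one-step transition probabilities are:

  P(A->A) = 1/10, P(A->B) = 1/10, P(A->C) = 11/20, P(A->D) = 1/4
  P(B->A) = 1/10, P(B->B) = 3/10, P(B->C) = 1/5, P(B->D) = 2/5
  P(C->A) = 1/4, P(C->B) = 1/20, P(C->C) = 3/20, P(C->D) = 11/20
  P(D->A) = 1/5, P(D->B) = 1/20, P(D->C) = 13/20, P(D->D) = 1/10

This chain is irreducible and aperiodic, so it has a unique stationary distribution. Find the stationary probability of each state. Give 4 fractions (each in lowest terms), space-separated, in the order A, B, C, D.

Answer: 214/1111 265/3333 1322/3333 368/1111

Derivation:
The stationary distribution satisfies pi = pi * P, i.e.:
  pi_A = 1/10*pi_A + 1/10*pi_B + 1/4*pi_C + 1/5*pi_D
  pi_B = 1/10*pi_A + 3/10*pi_B + 1/20*pi_C + 1/20*pi_D
  pi_C = 11/20*pi_A + 1/5*pi_B + 3/20*pi_C + 13/20*pi_D
  pi_D = 1/4*pi_A + 2/5*pi_B + 11/20*pi_C + 1/10*pi_D
with normalization: pi_A + pi_B + pi_C + pi_D = 1.

Using the first 3 balance equations plus normalization, the linear system A*pi = b is:
  [-9/10, 1/10, 1/4, 1/5] . pi = 0
  [1/10, -7/10, 1/20, 1/20] . pi = 0
  [11/20, 1/5, -17/20, 13/20] . pi = 0
  [1, 1, 1, 1] . pi = 1

Solving yields:
  pi_A = 214/1111
  pi_B = 265/3333
  pi_C = 1322/3333
  pi_D = 368/1111

Verification (pi * P):
  214/1111*1/10 + 265/3333*1/10 + 1322/3333*1/4 + 368/1111*1/5 = 214/1111 = pi_A  (ok)
  214/1111*1/10 + 265/3333*3/10 + 1322/3333*1/20 + 368/1111*1/20 = 265/3333 = pi_B  (ok)
  214/1111*11/20 + 265/3333*1/5 + 1322/3333*3/20 + 368/1111*13/20 = 1322/3333 = pi_C  (ok)
  214/1111*1/4 + 265/3333*2/5 + 1322/3333*11/20 + 368/1111*1/10 = 368/1111 = pi_D  (ok)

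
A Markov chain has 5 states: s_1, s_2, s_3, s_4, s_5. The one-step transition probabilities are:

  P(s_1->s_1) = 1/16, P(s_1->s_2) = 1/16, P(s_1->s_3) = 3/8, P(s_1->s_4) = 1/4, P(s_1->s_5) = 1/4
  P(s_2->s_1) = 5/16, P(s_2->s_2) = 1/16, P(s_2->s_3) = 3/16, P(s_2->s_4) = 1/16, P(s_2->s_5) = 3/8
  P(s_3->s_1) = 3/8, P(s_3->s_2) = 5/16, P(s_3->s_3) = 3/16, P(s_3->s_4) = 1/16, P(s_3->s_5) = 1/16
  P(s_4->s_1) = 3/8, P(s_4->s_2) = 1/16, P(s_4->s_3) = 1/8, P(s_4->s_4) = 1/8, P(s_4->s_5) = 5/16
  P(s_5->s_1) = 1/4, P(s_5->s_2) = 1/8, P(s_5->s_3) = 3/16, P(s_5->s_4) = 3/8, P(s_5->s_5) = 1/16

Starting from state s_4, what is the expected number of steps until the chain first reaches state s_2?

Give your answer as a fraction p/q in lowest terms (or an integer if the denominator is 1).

Answer: 101152/13043

Derivation:
Let h_i = expected steps to first reach s_2 from state i.
Boundary: h_s_2 = 0.
First-step equations for the other states:
  h_s_1 = 1 + 1/16*h_s_1 + 1/16*h_s_2 + 3/8*h_s_3 + 1/4*h_s_4 + 1/4*h_s_5
  h_s_3 = 1 + 3/8*h_s_1 + 5/16*h_s_2 + 3/16*h_s_3 + 1/16*h_s_4 + 1/16*h_s_5
  h_s_4 = 1 + 3/8*h_s_1 + 1/16*h_s_2 + 1/8*h_s_3 + 1/8*h_s_4 + 5/16*h_s_5
  h_s_5 = 1 + 1/4*h_s_1 + 1/8*h_s_2 + 3/16*h_s_3 + 3/8*h_s_4 + 1/16*h_s_5

Substituting h_s_2 = 0 and rearranging gives the linear system (I - Q) h = 1:
  [15/16, -3/8, -1/4, -1/4] . (h_s_1, h_s_3, h_s_4, h_s_5) = 1
  [-3/8, 13/16, -1/16, -1/16] . (h_s_1, h_s_3, h_s_4, h_s_5) = 1
  [-3/8, -1/8, 7/8, -5/16] . (h_s_1, h_s_3, h_s_4, h_s_5) = 1
  [-1/4, -3/16, -3/8, 15/16] . (h_s_1, h_s_3, h_s_4, h_s_5) = 1

Solving yields:
  h_s_1 = 96592/13043
  h_s_3 = 75744/13043
  h_s_4 = 101152/13043
  h_s_5 = 95280/13043

Starting state is s_4, so the expected hitting time is h_s_4 = 101152/13043.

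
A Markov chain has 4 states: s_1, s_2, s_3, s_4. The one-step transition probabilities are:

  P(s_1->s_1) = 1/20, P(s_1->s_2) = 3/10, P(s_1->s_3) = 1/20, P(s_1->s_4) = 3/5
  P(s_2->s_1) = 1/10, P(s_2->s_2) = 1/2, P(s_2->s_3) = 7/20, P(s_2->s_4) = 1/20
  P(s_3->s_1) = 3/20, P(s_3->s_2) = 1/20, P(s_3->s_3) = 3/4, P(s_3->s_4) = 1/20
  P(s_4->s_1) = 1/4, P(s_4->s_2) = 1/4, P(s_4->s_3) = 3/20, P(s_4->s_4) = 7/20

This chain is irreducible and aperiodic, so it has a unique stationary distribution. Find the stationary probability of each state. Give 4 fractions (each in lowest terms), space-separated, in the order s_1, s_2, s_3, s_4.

Answer: 233/1630 363/1630 1469/3260 599/3260

Derivation:
The stationary distribution satisfies pi = pi * P, i.e.:
  pi_s_1 = 1/20*pi_s_1 + 1/10*pi_s_2 + 3/20*pi_s_3 + 1/4*pi_s_4
  pi_s_2 = 3/10*pi_s_1 + 1/2*pi_s_2 + 1/20*pi_s_3 + 1/4*pi_s_4
  pi_s_3 = 1/20*pi_s_1 + 7/20*pi_s_2 + 3/4*pi_s_3 + 3/20*pi_s_4
  pi_s_4 = 3/5*pi_s_1 + 1/20*pi_s_2 + 1/20*pi_s_3 + 7/20*pi_s_4
with normalization: pi_s_1 + pi_s_2 + pi_s_3 + pi_s_4 = 1.

Using the first 3 balance equations plus normalization, the linear system A*pi = b is:
  [-19/20, 1/10, 3/20, 1/4] . pi = 0
  [3/10, -1/2, 1/20, 1/4] . pi = 0
  [1/20, 7/20, -1/4, 3/20] . pi = 0
  [1, 1, 1, 1] . pi = 1

Solving yields:
  pi_s_1 = 233/1630
  pi_s_2 = 363/1630
  pi_s_3 = 1469/3260
  pi_s_4 = 599/3260

Verification (pi * P):
  233/1630*1/20 + 363/1630*1/10 + 1469/3260*3/20 + 599/3260*1/4 = 233/1630 = pi_s_1  (ok)
  233/1630*3/10 + 363/1630*1/2 + 1469/3260*1/20 + 599/3260*1/4 = 363/1630 = pi_s_2  (ok)
  233/1630*1/20 + 363/1630*7/20 + 1469/3260*3/4 + 599/3260*3/20 = 1469/3260 = pi_s_3  (ok)
  233/1630*3/5 + 363/1630*1/20 + 1469/3260*1/20 + 599/3260*7/20 = 599/3260 = pi_s_4  (ok)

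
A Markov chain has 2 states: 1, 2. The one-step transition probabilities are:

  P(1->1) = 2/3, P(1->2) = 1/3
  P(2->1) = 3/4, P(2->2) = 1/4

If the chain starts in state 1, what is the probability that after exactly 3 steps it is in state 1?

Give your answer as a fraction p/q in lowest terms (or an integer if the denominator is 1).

Computing P^3 by repeated multiplication:
P^1 =
  1: [2/3, 1/3]
  2: [3/4, 1/4]
P^2 =
  1: [25/36, 11/36]
  2: [11/16, 5/16]
P^3 =
  1: [299/432, 133/432]
  2: [133/192, 59/192]

(P^3)[1 -> 1] = 299/432

Answer: 299/432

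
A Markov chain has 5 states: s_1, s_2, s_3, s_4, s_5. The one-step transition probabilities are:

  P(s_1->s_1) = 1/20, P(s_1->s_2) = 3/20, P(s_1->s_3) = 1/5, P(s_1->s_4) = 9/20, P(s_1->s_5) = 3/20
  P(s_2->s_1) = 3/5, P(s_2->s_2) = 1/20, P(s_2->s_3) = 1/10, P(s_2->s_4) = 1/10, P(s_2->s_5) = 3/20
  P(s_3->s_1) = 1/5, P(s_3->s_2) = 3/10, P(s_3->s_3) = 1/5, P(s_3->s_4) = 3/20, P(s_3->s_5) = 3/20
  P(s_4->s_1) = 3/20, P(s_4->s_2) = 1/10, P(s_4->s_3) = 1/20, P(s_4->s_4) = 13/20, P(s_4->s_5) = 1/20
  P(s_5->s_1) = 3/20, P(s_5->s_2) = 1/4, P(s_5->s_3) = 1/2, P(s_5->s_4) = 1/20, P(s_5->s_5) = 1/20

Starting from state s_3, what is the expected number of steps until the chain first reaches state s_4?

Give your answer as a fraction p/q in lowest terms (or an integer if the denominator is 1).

Let h_i = expected steps to first reach s_4 from state i.
Boundary: h_s_4 = 0.
First-step equations for the other states:
  h_s_1 = 1 + 1/20*h_s_1 + 3/20*h_s_2 + 1/5*h_s_3 + 9/20*h_s_4 + 3/20*h_s_5
  h_s_2 = 1 + 3/5*h_s_1 + 1/20*h_s_2 + 1/10*h_s_3 + 1/10*h_s_4 + 3/20*h_s_5
  h_s_3 = 1 + 1/5*h_s_1 + 3/10*h_s_2 + 1/5*h_s_3 + 3/20*h_s_4 + 3/20*h_s_5
  h_s_5 = 1 + 3/20*h_s_1 + 1/4*h_s_2 + 1/2*h_s_3 + 1/20*h_s_4 + 1/20*h_s_5

Substituting h_s_4 = 0 and rearranging gives the linear system (I - Q) h = 1:
  [19/20, -3/20, -1/5, -3/20] . (h_s_1, h_s_2, h_s_3, h_s_5) = 1
  [-3/5, 19/20, -1/10, -3/20] . (h_s_1, h_s_2, h_s_3, h_s_5) = 1
  [-1/5, -3/10, 4/5, -3/20] . (h_s_1, h_s_2, h_s_3, h_s_5) = 1
  [-3/20, -1/4, -1/2, 19/20] . (h_s_1, h_s_2, h_s_3, h_s_5) = 1

Solving yields:
  h_s_1 = 19624/5217
  h_s_2 = 25256/5217
  h_s_3 = 26356/5217
  h_s_5 = 29108/5217

Starting state is s_3, so the expected hitting time is h_s_3 = 26356/5217.

Answer: 26356/5217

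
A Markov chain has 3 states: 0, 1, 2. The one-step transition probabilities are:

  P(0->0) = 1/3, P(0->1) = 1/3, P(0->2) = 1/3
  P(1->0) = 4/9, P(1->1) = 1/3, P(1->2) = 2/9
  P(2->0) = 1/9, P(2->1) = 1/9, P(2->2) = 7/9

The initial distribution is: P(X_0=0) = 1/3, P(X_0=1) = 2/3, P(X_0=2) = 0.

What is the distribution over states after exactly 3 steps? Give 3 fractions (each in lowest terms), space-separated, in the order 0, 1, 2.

Propagating the distribution step by step (d_{t+1} = d_t * P):
d_0 = (0=1/3, 1=2/3, 2=0)
  d_1[0] = 1/3*1/3 + 2/3*4/9 + 0*1/9 = 11/27
  d_1[1] = 1/3*1/3 + 2/3*1/3 + 0*1/9 = 1/3
  d_1[2] = 1/3*1/3 + 2/3*2/9 + 0*7/9 = 7/27
d_1 = (0=11/27, 1=1/3, 2=7/27)
  d_2[0] = 11/27*1/3 + 1/3*4/9 + 7/27*1/9 = 76/243
  d_2[1] = 11/27*1/3 + 1/3*1/3 + 7/27*1/9 = 67/243
  d_2[2] = 11/27*1/3 + 1/3*2/9 + 7/27*7/9 = 100/243
d_2 = (0=76/243, 1=67/243, 2=100/243)
  d_3[0] = 76/243*1/3 + 67/243*4/9 + 100/243*1/9 = 596/2187
  d_3[1] = 76/243*1/3 + 67/243*1/3 + 100/243*1/9 = 529/2187
  d_3[2] = 76/243*1/3 + 67/243*2/9 + 100/243*7/9 = 118/243
d_3 = (0=596/2187, 1=529/2187, 2=118/243)

Answer: 596/2187 529/2187 118/243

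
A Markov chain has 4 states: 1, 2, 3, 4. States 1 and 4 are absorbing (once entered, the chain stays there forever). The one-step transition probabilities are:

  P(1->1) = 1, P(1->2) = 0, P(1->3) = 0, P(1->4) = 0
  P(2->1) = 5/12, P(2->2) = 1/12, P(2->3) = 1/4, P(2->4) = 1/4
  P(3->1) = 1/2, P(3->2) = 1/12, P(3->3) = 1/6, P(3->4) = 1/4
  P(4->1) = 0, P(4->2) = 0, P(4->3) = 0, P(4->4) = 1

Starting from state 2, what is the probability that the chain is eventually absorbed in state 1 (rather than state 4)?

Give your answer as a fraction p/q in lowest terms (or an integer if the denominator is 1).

Let a_i = P(absorbed in 1 | start in state i).
Boundary conditions: a_1 = 1, a_4 = 0.
For each transient state i, a_i = sum_j P(i->j) * a_j:
  a_2 = 5/12*a_1 + 1/12*a_2 + 1/4*a_3 + 1/4*a_4
  a_3 = 1/2*a_1 + 1/12*a_2 + 1/6*a_3 + 1/4*a_4

Substituting a_1 = 1 and a_4 = 0, rearrange to (I - Q) a = r where r[i] = P(i -> 1):
  [11/12, -1/4] . (a_2, a_3) = 5/12
  [-1/12, 5/6] . (a_2, a_3) = 1/2

Solving yields:
  a_2 = 68/107
  a_3 = 71/107

Starting state is 2, so the absorption probability is a_2 = 68/107.

Answer: 68/107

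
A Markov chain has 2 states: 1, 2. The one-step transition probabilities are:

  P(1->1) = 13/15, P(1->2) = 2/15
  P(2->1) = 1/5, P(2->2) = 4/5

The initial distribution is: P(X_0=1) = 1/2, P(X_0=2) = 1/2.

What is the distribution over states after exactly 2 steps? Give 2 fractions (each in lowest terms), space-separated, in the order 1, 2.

Answer: 5/9 4/9

Derivation:
Propagating the distribution step by step (d_{t+1} = d_t * P):
d_0 = (1=1/2, 2=1/2)
  d_1[1] = 1/2*13/15 + 1/2*1/5 = 8/15
  d_1[2] = 1/2*2/15 + 1/2*4/5 = 7/15
d_1 = (1=8/15, 2=7/15)
  d_2[1] = 8/15*13/15 + 7/15*1/5 = 5/9
  d_2[2] = 8/15*2/15 + 7/15*4/5 = 4/9
d_2 = (1=5/9, 2=4/9)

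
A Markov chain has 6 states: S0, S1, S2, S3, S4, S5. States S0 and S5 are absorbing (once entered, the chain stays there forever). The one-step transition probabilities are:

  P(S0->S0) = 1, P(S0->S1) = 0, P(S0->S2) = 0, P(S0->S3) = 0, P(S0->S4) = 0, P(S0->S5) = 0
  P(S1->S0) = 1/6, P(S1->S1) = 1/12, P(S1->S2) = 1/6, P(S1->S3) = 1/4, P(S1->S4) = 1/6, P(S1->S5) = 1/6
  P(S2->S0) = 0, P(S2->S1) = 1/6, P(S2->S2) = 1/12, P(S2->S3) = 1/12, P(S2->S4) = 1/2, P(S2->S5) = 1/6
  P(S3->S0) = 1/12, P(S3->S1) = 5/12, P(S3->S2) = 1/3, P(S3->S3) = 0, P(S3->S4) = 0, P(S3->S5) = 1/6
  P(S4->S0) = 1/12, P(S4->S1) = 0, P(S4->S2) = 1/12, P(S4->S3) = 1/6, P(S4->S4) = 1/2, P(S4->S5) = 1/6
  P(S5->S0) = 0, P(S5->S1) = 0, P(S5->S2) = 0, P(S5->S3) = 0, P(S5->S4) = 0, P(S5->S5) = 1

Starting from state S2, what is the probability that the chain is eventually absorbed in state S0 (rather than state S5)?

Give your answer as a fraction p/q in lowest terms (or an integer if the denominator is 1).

Answer: 105/379

Derivation:
Let a_i = P(absorbed in S0 | start in state i).
Boundary conditions: a_S0 = 1, a_S5 = 0.
For each transient state i, a_i = sum_j P(i->j) * a_j:
  a_S1 = 1/6*a_S0 + 1/12*a_S1 + 1/6*a_S2 + 1/4*a_S3 + 1/6*a_S4 + 1/6*a_S5
  a_S2 = 0*a_S0 + 1/6*a_S1 + 1/12*a_S2 + 1/12*a_S3 + 1/2*a_S4 + 1/6*a_S5
  a_S3 = 1/12*a_S0 + 5/12*a_S1 + 1/3*a_S2 + 0*a_S3 + 0*a_S4 + 1/6*a_S5
  a_S4 = 1/12*a_S0 + 0*a_S1 + 1/12*a_S2 + 1/6*a_S3 + 1/2*a_S4 + 1/6*a_S5

Substituting a_S0 = 1 and a_S5 = 0, rearrange to (I - Q) a = r where r[i] = P(i -> S0):
  [11/12, -1/6, -1/4, -1/6] . (a_S1, a_S2, a_S3, a_S4) = 1/6
  [-1/6, 11/12, -1/12, -1/2] . (a_S1, a_S2, a_S3, a_S4) = 0
  [-5/12, -1/3, 1, 0] . (a_S1, a_S2, a_S3, a_S4) = 1/12
  [0, -1/12, -1/6, 1/2] . (a_S1, a_S2, a_S3, a_S4) = 1/12

Solving yields:
  a_S1 = 145/379
  a_S2 = 105/379
  a_S3 = 127/379
  a_S4 = 123/379

Starting state is S2, so the absorption probability is a_S2 = 105/379.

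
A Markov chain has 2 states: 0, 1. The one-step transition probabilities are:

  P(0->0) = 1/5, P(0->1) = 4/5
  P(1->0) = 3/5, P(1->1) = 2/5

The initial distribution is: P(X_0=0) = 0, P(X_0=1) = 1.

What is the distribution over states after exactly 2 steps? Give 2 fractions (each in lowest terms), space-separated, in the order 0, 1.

Answer: 9/25 16/25

Derivation:
Propagating the distribution step by step (d_{t+1} = d_t * P):
d_0 = (0=0, 1=1)
  d_1[0] = 0*1/5 + 1*3/5 = 3/5
  d_1[1] = 0*4/5 + 1*2/5 = 2/5
d_1 = (0=3/5, 1=2/5)
  d_2[0] = 3/5*1/5 + 2/5*3/5 = 9/25
  d_2[1] = 3/5*4/5 + 2/5*2/5 = 16/25
d_2 = (0=9/25, 1=16/25)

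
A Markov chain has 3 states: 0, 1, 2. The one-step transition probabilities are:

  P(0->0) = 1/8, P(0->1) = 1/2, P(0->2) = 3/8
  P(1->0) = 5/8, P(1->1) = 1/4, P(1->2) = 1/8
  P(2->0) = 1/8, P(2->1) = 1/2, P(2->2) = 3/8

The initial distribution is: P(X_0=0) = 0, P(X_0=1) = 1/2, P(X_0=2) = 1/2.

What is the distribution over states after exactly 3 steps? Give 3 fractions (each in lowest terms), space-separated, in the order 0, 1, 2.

Answer: 21/64 51/128 35/128

Derivation:
Propagating the distribution step by step (d_{t+1} = d_t * P):
d_0 = (0=0, 1=1/2, 2=1/2)
  d_1[0] = 0*1/8 + 1/2*5/8 + 1/2*1/8 = 3/8
  d_1[1] = 0*1/2 + 1/2*1/4 + 1/2*1/2 = 3/8
  d_1[2] = 0*3/8 + 1/2*1/8 + 1/2*3/8 = 1/4
d_1 = (0=3/8, 1=3/8, 2=1/4)
  d_2[0] = 3/8*1/8 + 3/8*5/8 + 1/4*1/8 = 5/16
  d_2[1] = 3/8*1/2 + 3/8*1/4 + 1/4*1/2 = 13/32
  d_2[2] = 3/8*3/8 + 3/8*1/8 + 1/4*3/8 = 9/32
d_2 = (0=5/16, 1=13/32, 2=9/32)
  d_3[0] = 5/16*1/8 + 13/32*5/8 + 9/32*1/8 = 21/64
  d_3[1] = 5/16*1/2 + 13/32*1/4 + 9/32*1/2 = 51/128
  d_3[2] = 5/16*3/8 + 13/32*1/8 + 9/32*3/8 = 35/128
d_3 = (0=21/64, 1=51/128, 2=35/128)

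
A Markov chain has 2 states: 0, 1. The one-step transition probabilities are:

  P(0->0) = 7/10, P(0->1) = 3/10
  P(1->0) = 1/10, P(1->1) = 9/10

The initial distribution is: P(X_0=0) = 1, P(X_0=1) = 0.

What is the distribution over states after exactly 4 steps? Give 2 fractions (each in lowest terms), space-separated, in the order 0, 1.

Answer: 217/625 408/625

Derivation:
Propagating the distribution step by step (d_{t+1} = d_t * P):
d_0 = (0=1, 1=0)
  d_1[0] = 1*7/10 + 0*1/10 = 7/10
  d_1[1] = 1*3/10 + 0*9/10 = 3/10
d_1 = (0=7/10, 1=3/10)
  d_2[0] = 7/10*7/10 + 3/10*1/10 = 13/25
  d_2[1] = 7/10*3/10 + 3/10*9/10 = 12/25
d_2 = (0=13/25, 1=12/25)
  d_3[0] = 13/25*7/10 + 12/25*1/10 = 103/250
  d_3[1] = 13/25*3/10 + 12/25*9/10 = 147/250
d_3 = (0=103/250, 1=147/250)
  d_4[0] = 103/250*7/10 + 147/250*1/10 = 217/625
  d_4[1] = 103/250*3/10 + 147/250*9/10 = 408/625
d_4 = (0=217/625, 1=408/625)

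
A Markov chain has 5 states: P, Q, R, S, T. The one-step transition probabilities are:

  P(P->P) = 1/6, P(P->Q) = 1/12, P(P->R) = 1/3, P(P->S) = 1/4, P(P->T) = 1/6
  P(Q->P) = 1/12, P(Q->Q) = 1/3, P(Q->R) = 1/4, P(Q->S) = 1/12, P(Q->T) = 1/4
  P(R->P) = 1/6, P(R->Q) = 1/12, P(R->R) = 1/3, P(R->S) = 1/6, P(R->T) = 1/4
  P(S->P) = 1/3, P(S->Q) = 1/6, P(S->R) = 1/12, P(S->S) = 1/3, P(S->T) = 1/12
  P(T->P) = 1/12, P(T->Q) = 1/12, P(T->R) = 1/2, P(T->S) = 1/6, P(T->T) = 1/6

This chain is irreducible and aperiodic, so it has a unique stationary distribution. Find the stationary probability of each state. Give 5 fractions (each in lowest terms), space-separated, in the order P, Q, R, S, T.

Answer: 2413/13866 1855/13866 2095/6933 943/4622 2579/13866

Derivation:
The stationary distribution satisfies pi = pi * P, i.e.:
  pi_P = 1/6*pi_P + 1/12*pi_Q + 1/6*pi_R + 1/3*pi_S + 1/12*pi_T
  pi_Q = 1/12*pi_P + 1/3*pi_Q + 1/12*pi_R + 1/6*pi_S + 1/12*pi_T
  pi_R = 1/3*pi_P + 1/4*pi_Q + 1/3*pi_R + 1/12*pi_S + 1/2*pi_T
  pi_S = 1/4*pi_P + 1/12*pi_Q + 1/6*pi_R + 1/3*pi_S + 1/6*pi_T
  pi_T = 1/6*pi_P + 1/4*pi_Q + 1/4*pi_R + 1/12*pi_S + 1/6*pi_T
with normalization: pi_P + pi_Q + pi_R + pi_S + pi_T = 1.

Using the first 4 balance equations plus normalization, the linear system A*pi = b is:
  [-5/6, 1/12, 1/6, 1/3, 1/12] . pi = 0
  [1/12, -2/3, 1/12, 1/6, 1/12] . pi = 0
  [1/3, 1/4, -2/3, 1/12, 1/2] . pi = 0
  [1/4, 1/12, 1/6, -2/3, 1/6] . pi = 0
  [1, 1, 1, 1, 1] . pi = 1

Solving yields:
  pi_P = 2413/13866
  pi_Q = 1855/13866
  pi_R = 2095/6933
  pi_S = 943/4622
  pi_T = 2579/13866

Verification (pi * P):
  2413/13866*1/6 + 1855/13866*1/12 + 2095/6933*1/6 + 943/4622*1/3 + 2579/13866*1/12 = 2413/13866 = pi_P  (ok)
  2413/13866*1/12 + 1855/13866*1/3 + 2095/6933*1/12 + 943/4622*1/6 + 2579/13866*1/12 = 1855/13866 = pi_Q  (ok)
  2413/13866*1/3 + 1855/13866*1/4 + 2095/6933*1/3 + 943/4622*1/12 + 2579/13866*1/2 = 2095/6933 = pi_R  (ok)
  2413/13866*1/4 + 1855/13866*1/12 + 2095/6933*1/6 + 943/4622*1/3 + 2579/13866*1/6 = 943/4622 = pi_S  (ok)
  2413/13866*1/6 + 1855/13866*1/4 + 2095/6933*1/4 + 943/4622*1/12 + 2579/13866*1/6 = 2579/13866 = pi_T  (ok)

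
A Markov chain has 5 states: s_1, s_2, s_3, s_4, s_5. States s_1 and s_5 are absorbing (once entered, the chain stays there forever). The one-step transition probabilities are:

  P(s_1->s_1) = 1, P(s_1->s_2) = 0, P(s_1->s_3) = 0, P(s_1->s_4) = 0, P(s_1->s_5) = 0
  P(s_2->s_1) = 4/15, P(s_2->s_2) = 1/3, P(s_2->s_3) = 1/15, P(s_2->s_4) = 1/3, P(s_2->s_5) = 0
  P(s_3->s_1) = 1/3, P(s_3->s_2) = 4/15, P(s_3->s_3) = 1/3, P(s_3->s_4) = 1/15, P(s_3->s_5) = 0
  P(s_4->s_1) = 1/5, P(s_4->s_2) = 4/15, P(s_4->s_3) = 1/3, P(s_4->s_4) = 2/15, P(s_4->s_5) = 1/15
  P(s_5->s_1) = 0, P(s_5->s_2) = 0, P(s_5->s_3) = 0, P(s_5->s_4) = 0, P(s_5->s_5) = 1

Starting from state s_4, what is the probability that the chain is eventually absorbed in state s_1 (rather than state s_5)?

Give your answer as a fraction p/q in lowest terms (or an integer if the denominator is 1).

Answer: 133/149

Derivation:
Let a_i = P(absorbed in s_1 | start in state i).
Boundary conditions: a_s_1 = 1, a_s_5 = 0.
For each transient state i, a_i = sum_j P(i->j) * a_j:
  a_s_2 = 4/15*a_s_1 + 1/3*a_s_2 + 1/15*a_s_3 + 1/3*a_s_4 + 0*a_s_5
  a_s_3 = 1/3*a_s_1 + 4/15*a_s_2 + 1/3*a_s_3 + 1/15*a_s_4 + 0*a_s_5
  a_s_4 = 1/5*a_s_1 + 4/15*a_s_2 + 1/3*a_s_3 + 2/15*a_s_4 + 1/15*a_s_5

Substituting a_s_1 = 1 and a_s_5 = 0, rearrange to (I - Q) a = r where r[i] = P(i -> s_1):
  [2/3, -1/15, -1/3] . (a_s_2, a_s_3, a_s_4) = 4/15
  [-4/15, 2/3, -1/15] . (a_s_2, a_s_3, a_s_4) = 1/3
  [-4/15, -1/3, 13/15] . (a_s_2, a_s_3, a_s_4) = 1/5

Solving yields:
  a_s_2 = 281/298
  a_s_3 = 144/149
  a_s_4 = 133/149

Starting state is s_4, so the absorption probability is a_s_4 = 133/149.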